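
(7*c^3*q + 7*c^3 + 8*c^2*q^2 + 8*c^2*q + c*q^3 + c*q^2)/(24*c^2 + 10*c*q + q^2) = c*(7*c^2*q + 7*c^2 + 8*c*q^2 + 8*c*q + q^3 + q^2)/(24*c^2 + 10*c*q + q^2)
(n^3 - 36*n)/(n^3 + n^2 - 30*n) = (n - 6)/(n - 5)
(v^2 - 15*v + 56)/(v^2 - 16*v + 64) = (v - 7)/(v - 8)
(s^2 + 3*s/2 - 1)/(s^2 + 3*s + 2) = (s - 1/2)/(s + 1)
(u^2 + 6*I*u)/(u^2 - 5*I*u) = (u + 6*I)/(u - 5*I)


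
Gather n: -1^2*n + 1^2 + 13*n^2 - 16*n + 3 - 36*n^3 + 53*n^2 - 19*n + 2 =-36*n^3 + 66*n^2 - 36*n + 6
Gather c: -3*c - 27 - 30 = -3*c - 57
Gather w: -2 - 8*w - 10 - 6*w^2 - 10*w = -6*w^2 - 18*w - 12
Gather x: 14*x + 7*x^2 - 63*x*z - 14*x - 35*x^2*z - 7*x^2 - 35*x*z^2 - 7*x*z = -35*x^2*z + x*(-35*z^2 - 70*z)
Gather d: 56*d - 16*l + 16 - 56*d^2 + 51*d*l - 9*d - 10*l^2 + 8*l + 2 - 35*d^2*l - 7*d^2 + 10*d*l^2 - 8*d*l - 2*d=d^2*(-35*l - 63) + d*(10*l^2 + 43*l + 45) - 10*l^2 - 8*l + 18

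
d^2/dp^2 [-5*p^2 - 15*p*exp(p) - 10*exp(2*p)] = -15*p*exp(p) - 40*exp(2*p) - 30*exp(p) - 10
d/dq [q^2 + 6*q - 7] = 2*q + 6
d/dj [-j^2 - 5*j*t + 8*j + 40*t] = -2*j - 5*t + 8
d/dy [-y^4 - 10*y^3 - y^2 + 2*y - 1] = -4*y^3 - 30*y^2 - 2*y + 2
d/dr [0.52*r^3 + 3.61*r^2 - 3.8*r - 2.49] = 1.56*r^2 + 7.22*r - 3.8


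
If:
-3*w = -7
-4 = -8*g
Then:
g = 1/2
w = 7/3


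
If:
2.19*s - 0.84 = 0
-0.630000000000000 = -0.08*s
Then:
No Solution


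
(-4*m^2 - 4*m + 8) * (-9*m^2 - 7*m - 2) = 36*m^4 + 64*m^3 - 36*m^2 - 48*m - 16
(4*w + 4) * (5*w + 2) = 20*w^2 + 28*w + 8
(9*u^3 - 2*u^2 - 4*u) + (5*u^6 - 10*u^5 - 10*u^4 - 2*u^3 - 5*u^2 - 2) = 5*u^6 - 10*u^5 - 10*u^4 + 7*u^3 - 7*u^2 - 4*u - 2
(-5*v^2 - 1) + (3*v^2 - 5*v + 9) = -2*v^2 - 5*v + 8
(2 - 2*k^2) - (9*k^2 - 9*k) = -11*k^2 + 9*k + 2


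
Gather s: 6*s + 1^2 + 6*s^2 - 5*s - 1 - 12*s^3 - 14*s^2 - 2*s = -12*s^3 - 8*s^2 - s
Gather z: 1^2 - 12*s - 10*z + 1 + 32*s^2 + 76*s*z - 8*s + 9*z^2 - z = 32*s^2 - 20*s + 9*z^2 + z*(76*s - 11) + 2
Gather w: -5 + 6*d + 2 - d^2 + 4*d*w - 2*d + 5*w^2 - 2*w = -d^2 + 4*d + 5*w^2 + w*(4*d - 2) - 3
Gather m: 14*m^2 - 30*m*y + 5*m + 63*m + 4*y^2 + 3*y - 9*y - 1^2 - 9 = 14*m^2 + m*(68 - 30*y) + 4*y^2 - 6*y - 10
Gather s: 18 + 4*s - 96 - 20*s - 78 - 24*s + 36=-40*s - 120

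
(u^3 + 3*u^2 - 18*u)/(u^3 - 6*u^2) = (u^2 + 3*u - 18)/(u*(u - 6))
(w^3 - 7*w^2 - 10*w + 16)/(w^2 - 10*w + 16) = (w^2 + w - 2)/(w - 2)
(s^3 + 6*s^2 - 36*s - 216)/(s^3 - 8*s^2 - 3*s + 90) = (s^2 + 12*s + 36)/(s^2 - 2*s - 15)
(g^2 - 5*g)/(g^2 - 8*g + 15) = g/(g - 3)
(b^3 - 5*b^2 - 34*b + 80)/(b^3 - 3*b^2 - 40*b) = (b - 2)/b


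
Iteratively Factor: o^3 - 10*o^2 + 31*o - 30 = (o - 3)*(o^2 - 7*o + 10) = (o - 5)*(o - 3)*(o - 2)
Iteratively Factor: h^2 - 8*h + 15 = (h - 3)*(h - 5)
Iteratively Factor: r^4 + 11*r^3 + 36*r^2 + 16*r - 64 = (r + 4)*(r^3 + 7*r^2 + 8*r - 16) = (r + 4)^2*(r^2 + 3*r - 4) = (r - 1)*(r + 4)^2*(r + 4)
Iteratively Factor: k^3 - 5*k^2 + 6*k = (k)*(k^2 - 5*k + 6) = k*(k - 2)*(k - 3)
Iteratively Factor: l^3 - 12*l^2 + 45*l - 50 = (l - 5)*(l^2 - 7*l + 10) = (l - 5)^2*(l - 2)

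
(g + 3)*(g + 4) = g^2 + 7*g + 12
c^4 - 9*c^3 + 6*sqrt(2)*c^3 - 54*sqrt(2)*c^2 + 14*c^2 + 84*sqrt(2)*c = c*(c - 7)*(c - 2)*(c + 6*sqrt(2))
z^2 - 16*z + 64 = (z - 8)^2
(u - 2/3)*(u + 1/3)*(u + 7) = u^3 + 20*u^2/3 - 23*u/9 - 14/9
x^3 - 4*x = x*(x - 2)*(x + 2)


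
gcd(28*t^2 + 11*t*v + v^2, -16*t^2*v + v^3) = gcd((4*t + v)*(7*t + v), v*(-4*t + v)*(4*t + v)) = 4*t + v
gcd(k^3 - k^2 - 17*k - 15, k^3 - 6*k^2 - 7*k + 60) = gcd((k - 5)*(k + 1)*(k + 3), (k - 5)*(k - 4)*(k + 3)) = k^2 - 2*k - 15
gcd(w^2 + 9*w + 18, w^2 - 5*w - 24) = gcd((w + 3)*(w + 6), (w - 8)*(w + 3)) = w + 3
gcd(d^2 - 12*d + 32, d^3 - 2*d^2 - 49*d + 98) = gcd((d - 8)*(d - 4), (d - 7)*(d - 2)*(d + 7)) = 1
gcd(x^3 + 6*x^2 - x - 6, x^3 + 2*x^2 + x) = x + 1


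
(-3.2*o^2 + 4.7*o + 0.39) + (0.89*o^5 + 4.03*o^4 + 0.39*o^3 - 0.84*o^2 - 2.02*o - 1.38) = 0.89*o^5 + 4.03*o^4 + 0.39*o^3 - 4.04*o^2 + 2.68*o - 0.99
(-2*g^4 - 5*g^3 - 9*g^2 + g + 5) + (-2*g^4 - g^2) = -4*g^4 - 5*g^3 - 10*g^2 + g + 5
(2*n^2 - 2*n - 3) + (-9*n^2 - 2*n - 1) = -7*n^2 - 4*n - 4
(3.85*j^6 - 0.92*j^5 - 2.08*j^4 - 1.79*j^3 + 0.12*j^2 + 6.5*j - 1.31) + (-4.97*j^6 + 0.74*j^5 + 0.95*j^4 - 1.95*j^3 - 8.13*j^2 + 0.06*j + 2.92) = -1.12*j^6 - 0.18*j^5 - 1.13*j^4 - 3.74*j^3 - 8.01*j^2 + 6.56*j + 1.61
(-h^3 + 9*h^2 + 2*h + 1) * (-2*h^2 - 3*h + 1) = 2*h^5 - 15*h^4 - 32*h^3 + h^2 - h + 1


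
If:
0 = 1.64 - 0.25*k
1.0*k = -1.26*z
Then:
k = 6.56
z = -5.21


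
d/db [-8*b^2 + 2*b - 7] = 2 - 16*b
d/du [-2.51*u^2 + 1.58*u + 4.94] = 1.58 - 5.02*u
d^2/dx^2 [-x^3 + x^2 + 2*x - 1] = 2 - 6*x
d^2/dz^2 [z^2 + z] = 2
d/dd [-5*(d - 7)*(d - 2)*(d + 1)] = -15*d^2 + 80*d - 25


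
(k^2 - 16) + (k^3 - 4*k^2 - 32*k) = k^3 - 3*k^2 - 32*k - 16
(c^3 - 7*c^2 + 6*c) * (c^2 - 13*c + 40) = c^5 - 20*c^4 + 137*c^3 - 358*c^2 + 240*c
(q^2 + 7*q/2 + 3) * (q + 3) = q^3 + 13*q^2/2 + 27*q/2 + 9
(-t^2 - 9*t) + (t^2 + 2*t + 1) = 1 - 7*t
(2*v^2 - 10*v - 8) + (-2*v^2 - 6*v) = -16*v - 8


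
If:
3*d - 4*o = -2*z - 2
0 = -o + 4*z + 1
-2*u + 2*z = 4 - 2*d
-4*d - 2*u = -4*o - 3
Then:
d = 3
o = 3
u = 3/2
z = 1/2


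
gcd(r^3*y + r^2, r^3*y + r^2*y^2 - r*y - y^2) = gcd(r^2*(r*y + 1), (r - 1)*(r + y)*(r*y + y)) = 1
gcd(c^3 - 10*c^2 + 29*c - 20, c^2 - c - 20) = c - 5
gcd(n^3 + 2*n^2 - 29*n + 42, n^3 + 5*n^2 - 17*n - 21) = n^2 + 4*n - 21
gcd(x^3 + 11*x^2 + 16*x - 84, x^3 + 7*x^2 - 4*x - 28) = x^2 + 5*x - 14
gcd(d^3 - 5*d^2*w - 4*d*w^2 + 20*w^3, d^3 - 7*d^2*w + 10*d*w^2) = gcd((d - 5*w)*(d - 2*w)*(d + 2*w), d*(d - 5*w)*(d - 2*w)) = d^2 - 7*d*w + 10*w^2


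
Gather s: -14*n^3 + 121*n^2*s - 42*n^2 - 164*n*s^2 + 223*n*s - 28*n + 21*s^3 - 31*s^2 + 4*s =-14*n^3 - 42*n^2 - 28*n + 21*s^3 + s^2*(-164*n - 31) + s*(121*n^2 + 223*n + 4)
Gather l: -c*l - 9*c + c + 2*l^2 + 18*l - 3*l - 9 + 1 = -8*c + 2*l^2 + l*(15 - c) - 8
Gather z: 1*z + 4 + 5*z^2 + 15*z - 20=5*z^2 + 16*z - 16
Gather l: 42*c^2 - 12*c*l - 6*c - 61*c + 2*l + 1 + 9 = 42*c^2 - 67*c + l*(2 - 12*c) + 10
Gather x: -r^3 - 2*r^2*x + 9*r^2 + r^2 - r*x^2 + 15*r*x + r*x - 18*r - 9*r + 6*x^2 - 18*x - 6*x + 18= -r^3 + 10*r^2 - 27*r + x^2*(6 - r) + x*(-2*r^2 + 16*r - 24) + 18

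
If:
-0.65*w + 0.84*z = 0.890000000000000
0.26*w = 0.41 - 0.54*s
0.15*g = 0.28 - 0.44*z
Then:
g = 1.86666666666667 - 2.93333333333333*z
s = 1.41851851851852 - 0.622222222222222*z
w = 1.29230769230769*z - 1.36923076923077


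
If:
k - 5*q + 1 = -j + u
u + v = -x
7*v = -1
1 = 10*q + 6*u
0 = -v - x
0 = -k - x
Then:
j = -5/14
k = -1/7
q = 1/10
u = 0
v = -1/7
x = 1/7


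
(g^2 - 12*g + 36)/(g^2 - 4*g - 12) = (g - 6)/(g + 2)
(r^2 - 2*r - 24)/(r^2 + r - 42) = (r + 4)/(r + 7)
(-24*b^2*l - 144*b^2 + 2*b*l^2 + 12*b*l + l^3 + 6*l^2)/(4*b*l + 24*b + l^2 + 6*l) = (-24*b^2 + 2*b*l + l^2)/(4*b + l)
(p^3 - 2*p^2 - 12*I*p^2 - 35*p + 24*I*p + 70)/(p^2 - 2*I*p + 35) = (p^2 - p*(2 + 5*I) + 10*I)/(p + 5*I)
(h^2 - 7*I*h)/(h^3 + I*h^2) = (h - 7*I)/(h*(h + I))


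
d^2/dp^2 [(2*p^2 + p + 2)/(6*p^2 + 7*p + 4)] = 12*(-8*p^3 + 12*p^2 + 30*p + 9)/(216*p^6 + 756*p^5 + 1314*p^4 + 1351*p^3 + 876*p^2 + 336*p + 64)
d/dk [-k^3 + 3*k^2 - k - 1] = -3*k^2 + 6*k - 1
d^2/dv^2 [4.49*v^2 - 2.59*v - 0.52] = 8.98000000000000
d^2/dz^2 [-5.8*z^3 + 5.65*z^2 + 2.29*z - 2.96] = 11.3 - 34.8*z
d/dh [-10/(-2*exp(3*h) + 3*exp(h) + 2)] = (30 - 60*exp(2*h))*exp(h)/(-2*exp(3*h) + 3*exp(h) + 2)^2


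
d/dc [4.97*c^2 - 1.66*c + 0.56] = 9.94*c - 1.66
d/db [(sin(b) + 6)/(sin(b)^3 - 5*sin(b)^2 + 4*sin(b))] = (-2*sin(b)^3 - 13*sin(b)^2 + 60*sin(b) - 24)*cos(b)/((sin(b) - 4)^2*(sin(b) - 1)^2*sin(b)^2)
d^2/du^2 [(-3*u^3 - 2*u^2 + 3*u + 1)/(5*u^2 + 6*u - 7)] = 6*(-26*u^3 + 81*u^2 - 12*u + 33)/(125*u^6 + 450*u^5 + 15*u^4 - 1044*u^3 - 21*u^2 + 882*u - 343)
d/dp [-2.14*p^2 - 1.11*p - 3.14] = -4.28*p - 1.11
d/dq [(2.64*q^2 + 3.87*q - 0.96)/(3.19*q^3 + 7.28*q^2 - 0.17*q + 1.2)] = (-8.4216*q^4 - 24.6906*q^3 - 19.4352*q^2 + 20.3136*q + 4.4808)/(10.1761*q^6 + 46.4464*q^5 + 51.9138*q^4 + 5.1808*q^3 + 17.5009*q^2 - 0.408*q + 1.44)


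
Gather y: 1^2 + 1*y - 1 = y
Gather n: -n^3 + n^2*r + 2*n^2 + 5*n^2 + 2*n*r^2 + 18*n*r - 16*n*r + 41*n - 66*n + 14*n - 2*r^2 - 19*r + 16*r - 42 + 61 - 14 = -n^3 + n^2*(r + 7) + n*(2*r^2 + 2*r - 11) - 2*r^2 - 3*r + 5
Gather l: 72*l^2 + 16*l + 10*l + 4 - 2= 72*l^2 + 26*l + 2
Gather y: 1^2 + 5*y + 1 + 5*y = 10*y + 2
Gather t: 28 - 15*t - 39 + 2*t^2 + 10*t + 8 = 2*t^2 - 5*t - 3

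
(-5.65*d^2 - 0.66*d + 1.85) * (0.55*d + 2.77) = -3.1075*d^3 - 16.0135*d^2 - 0.8107*d + 5.1245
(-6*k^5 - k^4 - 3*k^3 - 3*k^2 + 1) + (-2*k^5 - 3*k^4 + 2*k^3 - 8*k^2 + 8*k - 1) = -8*k^5 - 4*k^4 - k^3 - 11*k^2 + 8*k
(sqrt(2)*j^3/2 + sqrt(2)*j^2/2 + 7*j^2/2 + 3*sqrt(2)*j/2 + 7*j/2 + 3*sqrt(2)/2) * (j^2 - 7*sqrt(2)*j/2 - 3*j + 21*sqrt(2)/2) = sqrt(2)*j^5/2 - sqrt(2)*j^4 - 49*sqrt(2)*j^3/4 - 21*j^2/2 + 43*sqrt(2)*j^2/2 + 21*j + 129*sqrt(2)*j/4 + 63/2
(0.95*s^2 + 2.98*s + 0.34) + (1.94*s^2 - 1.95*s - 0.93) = 2.89*s^2 + 1.03*s - 0.59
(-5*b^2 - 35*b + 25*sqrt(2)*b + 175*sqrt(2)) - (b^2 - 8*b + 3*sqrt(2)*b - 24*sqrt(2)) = -6*b^2 - 27*b + 22*sqrt(2)*b + 199*sqrt(2)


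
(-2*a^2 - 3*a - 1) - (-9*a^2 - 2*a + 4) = 7*a^2 - a - 5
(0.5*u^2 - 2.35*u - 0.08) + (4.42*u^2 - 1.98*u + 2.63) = 4.92*u^2 - 4.33*u + 2.55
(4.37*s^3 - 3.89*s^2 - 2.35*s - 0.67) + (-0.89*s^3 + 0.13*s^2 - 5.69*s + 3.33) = 3.48*s^3 - 3.76*s^2 - 8.04*s + 2.66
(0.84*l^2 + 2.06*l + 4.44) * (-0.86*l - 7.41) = -0.7224*l^3 - 7.996*l^2 - 19.083*l - 32.9004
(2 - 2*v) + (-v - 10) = -3*v - 8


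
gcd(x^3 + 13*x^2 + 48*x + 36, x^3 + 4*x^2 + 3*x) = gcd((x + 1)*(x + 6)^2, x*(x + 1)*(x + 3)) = x + 1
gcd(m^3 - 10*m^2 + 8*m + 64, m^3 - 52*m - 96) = m^2 - 6*m - 16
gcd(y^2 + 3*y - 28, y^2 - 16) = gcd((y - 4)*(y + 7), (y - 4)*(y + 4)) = y - 4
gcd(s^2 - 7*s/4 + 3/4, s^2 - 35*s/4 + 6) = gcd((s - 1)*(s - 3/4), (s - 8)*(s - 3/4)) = s - 3/4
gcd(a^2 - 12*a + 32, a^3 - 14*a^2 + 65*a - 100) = a - 4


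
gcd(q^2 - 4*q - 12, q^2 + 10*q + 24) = 1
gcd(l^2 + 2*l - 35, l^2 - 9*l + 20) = l - 5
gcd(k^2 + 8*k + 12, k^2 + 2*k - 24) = k + 6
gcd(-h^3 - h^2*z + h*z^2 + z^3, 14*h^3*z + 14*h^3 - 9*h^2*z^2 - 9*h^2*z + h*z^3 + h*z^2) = 1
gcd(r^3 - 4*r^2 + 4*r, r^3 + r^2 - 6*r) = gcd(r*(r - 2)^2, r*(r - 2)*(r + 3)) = r^2 - 2*r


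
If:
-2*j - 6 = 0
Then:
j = -3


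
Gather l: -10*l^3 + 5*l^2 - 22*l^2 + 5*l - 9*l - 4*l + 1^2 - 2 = -10*l^3 - 17*l^2 - 8*l - 1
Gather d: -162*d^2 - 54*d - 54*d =-162*d^2 - 108*d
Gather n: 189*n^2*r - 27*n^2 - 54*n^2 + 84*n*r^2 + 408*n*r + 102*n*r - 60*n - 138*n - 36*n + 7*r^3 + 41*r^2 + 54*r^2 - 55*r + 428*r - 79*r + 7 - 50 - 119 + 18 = n^2*(189*r - 81) + n*(84*r^2 + 510*r - 234) + 7*r^3 + 95*r^2 + 294*r - 144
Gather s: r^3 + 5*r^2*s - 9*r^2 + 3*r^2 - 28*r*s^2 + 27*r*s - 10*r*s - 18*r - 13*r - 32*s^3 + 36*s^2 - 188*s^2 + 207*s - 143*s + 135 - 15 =r^3 - 6*r^2 - 31*r - 32*s^3 + s^2*(-28*r - 152) + s*(5*r^2 + 17*r + 64) + 120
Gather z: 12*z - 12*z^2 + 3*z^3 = 3*z^3 - 12*z^2 + 12*z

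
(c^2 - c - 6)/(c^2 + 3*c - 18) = (c + 2)/(c + 6)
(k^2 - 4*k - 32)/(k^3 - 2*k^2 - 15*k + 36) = (k - 8)/(k^2 - 6*k + 9)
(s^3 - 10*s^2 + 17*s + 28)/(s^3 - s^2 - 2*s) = (s^2 - 11*s + 28)/(s*(s - 2))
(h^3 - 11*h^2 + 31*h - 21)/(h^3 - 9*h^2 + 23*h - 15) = (h - 7)/(h - 5)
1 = 1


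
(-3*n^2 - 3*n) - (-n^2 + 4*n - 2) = -2*n^2 - 7*n + 2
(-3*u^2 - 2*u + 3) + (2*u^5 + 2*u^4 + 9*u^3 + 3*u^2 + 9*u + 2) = 2*u^5 + 2*u^4 + 9*u^3 + 7*u + 5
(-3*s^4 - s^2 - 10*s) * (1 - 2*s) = 6*s^5 - 3*s^4 + 2*s^3 + 19*s^2 - 10*s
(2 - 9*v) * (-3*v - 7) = 27*v^2 + 57*v - 14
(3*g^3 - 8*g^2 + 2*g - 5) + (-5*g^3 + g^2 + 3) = -2*g^3 - 7*g^2 + 2*g - 2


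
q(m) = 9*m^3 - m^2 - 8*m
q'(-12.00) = 3904.00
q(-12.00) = -15600.00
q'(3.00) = 229.00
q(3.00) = 210.00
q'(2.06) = 102.46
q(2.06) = 57.95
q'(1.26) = 32.35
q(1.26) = 6.34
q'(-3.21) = 276.63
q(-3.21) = -282.31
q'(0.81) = 8.09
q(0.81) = -2.35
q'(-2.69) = 192.75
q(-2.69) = -160.90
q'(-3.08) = 254.29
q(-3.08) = -247.81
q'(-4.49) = 545.30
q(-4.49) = -798.91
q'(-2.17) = 123.48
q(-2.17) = -79.31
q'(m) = 27*m^2 - 2*m - 8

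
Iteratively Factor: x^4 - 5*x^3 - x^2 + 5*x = (x - 1)*(x^3 - 4*x^2 - 5*x) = (x - 1)*(x + 1)*(x^2 - 5*x) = (x - 5)*(x - 1)*(x + 1)*(x)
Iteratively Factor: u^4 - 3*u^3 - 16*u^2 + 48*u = (u - 4)*(u^3 + u^2 - 12*u) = (u - 4)*(u + 4)*(u^2 - 3*u) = u*(u - 4)*(u + 4)*(u - 3)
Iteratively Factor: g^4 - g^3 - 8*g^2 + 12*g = (g - 2)*(g^3 + g^2 - 6*g) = (g - 2)^2*(g^2 + 3*g) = g*(g - 2)^2*(g + 3)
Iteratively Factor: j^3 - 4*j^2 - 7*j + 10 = (j - 5)*(j^2 + j - 2) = (j - 5)*(j + 2)*(j - 1)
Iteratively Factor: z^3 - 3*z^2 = (z)*(z^2 - 3*z) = z^2*(z - 3)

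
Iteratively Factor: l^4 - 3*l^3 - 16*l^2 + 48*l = (l + 4)*(l^3 - 7*l^2 + 12*l) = (l - 4)*(l + 4)*(l^2 - 3*l) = (l - 4)*(l - 3)*(l + 4)*(l)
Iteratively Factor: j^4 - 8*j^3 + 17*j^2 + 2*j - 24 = (j + 1)*(j^3 - 9*j^2 + 26*j - 24) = (j - 2)*(j + 1)*(j^2 - 7*j + 12) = (j - 4)*(j - 2)*(j + 1)*(j - 3)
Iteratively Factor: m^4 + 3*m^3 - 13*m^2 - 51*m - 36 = (m + 1)*(m^3 + 2*m^2 - 15*m - 36) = (m + 1)*(m + 3)*(m^2 - m - 12) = (m - 4)*(m + 1)*(m + 3)*(m + 3)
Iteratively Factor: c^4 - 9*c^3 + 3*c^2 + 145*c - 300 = (c + 4)*(c^3 - 13*c^2 + 55*c - 75) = (c - 5)*(c + 4)*(c^2 - 8*c + 15) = (c - 5)*(c - 3)*(c + 4)*(c - 5)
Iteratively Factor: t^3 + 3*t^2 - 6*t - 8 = (t - 2)*(t^2 + 5*t + 4) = (t - 2)*(t + 4)*(t + 1)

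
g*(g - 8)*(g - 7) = g^3 - 15*g^2 + 56*g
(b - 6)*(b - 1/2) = b^2 - 13*b/2 + 3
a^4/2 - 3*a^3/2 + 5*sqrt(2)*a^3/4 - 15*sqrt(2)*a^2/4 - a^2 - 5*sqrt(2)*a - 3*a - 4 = (a/2 + 1/2)*(a - 4)*(a + sqrt(2)/2)*(a + 2*sqrt(2))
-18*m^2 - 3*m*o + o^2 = (-6*m + o)*(3*m + o)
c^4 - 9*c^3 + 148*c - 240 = (c - 6)*(c - 5)*(c - 2)*(c + 4)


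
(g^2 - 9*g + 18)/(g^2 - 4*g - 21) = (-g^2 + 9*g - 18)/(-g^2 + 4*g + 21)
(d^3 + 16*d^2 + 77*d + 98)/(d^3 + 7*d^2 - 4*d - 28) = (d + 7)/(d - 2)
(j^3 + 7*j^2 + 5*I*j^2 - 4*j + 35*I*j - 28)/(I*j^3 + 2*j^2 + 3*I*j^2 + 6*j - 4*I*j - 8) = (-I*j^3 + j^2*(5 - 7*I) + j*(35 + 4*I) + 28*I)/(j^3 + j^2*(3 - 2*I) + j*(-4 - 6*I) + 8*I)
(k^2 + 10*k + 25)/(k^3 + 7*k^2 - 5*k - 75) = 1/(k - 3)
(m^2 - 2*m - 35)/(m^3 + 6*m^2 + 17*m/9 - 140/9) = 9*(m - 7)/(9*m^2 + 9*m - 28)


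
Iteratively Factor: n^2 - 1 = (n - 1)*(n + 1)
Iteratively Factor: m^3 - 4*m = (m + 2)*(m^2 - 2*m) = m*(m + 2)*(m - 2)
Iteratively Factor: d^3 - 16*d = (d + 4)*(d^2 - 4*d) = (d - 4)*(d + 4)*(d)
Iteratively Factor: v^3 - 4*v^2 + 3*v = (v)*(v^2 - 4*v + 3) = v*(v - 1)*(v - 3)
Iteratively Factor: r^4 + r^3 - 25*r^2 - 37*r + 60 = (r - 1)*(r^3 + 2*r^2 - 23*r - 60) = (r - 5)*(r - 1)*(r^2 + 7*r + 12) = (r - 5)*(r - 1)*(r + 3)*(r + 4)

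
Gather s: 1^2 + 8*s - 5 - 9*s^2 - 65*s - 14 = -9*s^2 - 57*s - 18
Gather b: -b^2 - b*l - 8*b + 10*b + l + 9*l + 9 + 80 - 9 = -b^2 + b*(2 - l) + 10*l + 80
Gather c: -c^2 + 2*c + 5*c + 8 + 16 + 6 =-c^2 + 7*c + 30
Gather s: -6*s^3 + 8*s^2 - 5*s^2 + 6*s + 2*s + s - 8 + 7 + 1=-6*s^3 + 3*s^2 + 9*s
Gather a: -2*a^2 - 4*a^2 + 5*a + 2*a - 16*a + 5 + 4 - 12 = -6*a^2 - 9*a - 3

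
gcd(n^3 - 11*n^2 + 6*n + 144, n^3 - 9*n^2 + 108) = n^2 - 3*n - 18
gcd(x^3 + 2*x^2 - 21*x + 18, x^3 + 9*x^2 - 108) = x^2 + 3*x - 18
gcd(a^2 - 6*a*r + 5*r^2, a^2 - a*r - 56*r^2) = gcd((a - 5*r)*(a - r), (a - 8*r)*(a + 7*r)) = 1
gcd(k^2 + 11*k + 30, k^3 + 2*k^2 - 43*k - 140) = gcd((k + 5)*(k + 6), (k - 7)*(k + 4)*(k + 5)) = k + 5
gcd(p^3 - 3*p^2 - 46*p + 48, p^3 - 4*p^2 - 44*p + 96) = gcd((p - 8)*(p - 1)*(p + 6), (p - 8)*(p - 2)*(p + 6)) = p^2 - 2*p - 48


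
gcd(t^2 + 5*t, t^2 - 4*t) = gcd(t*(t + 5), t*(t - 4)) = t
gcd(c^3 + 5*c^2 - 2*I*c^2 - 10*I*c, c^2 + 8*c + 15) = c + 5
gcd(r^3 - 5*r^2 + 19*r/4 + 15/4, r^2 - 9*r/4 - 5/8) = r - 5/2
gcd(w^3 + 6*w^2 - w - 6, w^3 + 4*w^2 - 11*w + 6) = w^2 + 5*w - 6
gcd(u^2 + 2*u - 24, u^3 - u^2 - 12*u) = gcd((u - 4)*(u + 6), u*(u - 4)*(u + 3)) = u - 4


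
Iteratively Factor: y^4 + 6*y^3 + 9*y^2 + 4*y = (y + 1)*(y^3 + 5*y^2 + 4*y) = y*(y + 1)*(y^2 + 5*y + 4) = y*(y + 1)^2*(y + 4)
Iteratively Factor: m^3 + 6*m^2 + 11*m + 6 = (m + 3)*(m^2 + 3*m + 2) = (m + 2)*(m + 3)*(m + 1)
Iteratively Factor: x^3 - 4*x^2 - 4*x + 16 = (x - 4)*(x^2 - 4) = (x - 4)*(x + 2)*(x - 2)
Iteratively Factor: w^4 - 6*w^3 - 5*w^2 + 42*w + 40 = (w - 5)*(w^3 - w^2 - 10*w - 8) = (w - 5)*(w + 2)*(w^2 - 3*w - 4) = (w - 5)*(w - 4)*(w + 2)*(w + 1)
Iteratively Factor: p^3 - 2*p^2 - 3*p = (p + 1)*(p^2 - 3*p) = p*(p + 1)*(p - 3)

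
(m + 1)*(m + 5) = m^2 + 6*m + 5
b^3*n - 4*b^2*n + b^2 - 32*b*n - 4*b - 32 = (b - 8)*(b + 4)*(b*n + 1)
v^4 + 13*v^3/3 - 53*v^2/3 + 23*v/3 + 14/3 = (v - 2)*(v - 1)*(v + 1/3)*(v + 7)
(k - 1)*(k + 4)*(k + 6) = k^3 + 9*k^2 + 14*k - 24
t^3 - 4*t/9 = t*(t - 2/3)*(t + 2/3)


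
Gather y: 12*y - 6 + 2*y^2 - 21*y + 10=2*y^2 - 9*y + 4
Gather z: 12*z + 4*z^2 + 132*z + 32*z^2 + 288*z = 36*z^2 + 432*z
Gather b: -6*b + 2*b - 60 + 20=-4*b - 40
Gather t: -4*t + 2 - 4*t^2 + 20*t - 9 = -4*t^2 + 16*t - 7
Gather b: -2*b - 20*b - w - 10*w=-22*b - 11*w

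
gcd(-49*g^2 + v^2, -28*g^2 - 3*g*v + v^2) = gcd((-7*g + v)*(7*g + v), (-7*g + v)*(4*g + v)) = -7*g + v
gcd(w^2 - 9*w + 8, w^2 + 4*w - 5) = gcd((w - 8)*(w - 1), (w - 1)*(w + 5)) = w - 1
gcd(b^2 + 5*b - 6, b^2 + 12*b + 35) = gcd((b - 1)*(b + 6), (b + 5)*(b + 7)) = 1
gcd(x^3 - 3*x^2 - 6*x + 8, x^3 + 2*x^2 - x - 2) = x^2 + x - 2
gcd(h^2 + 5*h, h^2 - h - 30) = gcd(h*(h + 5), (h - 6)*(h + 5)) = h + 5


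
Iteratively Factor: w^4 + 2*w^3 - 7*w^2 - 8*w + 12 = (w + 3)*(w^3 - w^2 - 4*w + 4) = (w - 2)*(w + 3)*(w^2 + w - 2) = (w - 2)*(w - 1)*(w + 3)*(w + 2)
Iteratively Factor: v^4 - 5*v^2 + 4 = (v - 2)*(v^3 + 2*v^2 - v - 2) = (v - 2)*(v + 2)*(v^2 - 1) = (v - 2)*(v + 1)*(v + 2)*(v - 1)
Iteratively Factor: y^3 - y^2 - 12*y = (y - 4)*(y^2 + 3*y) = y*(y - 4)*(y + 3)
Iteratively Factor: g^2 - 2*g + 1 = (g - 1)*(g - 1)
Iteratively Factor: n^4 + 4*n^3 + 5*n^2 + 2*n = (n)*(n^3 + 4*n^2 + 5*n + 2) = n*(n + 1)*(n^2 + 3*n + 2) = n*(n + 1)*(n + 2)*(n + 1)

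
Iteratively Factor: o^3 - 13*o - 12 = (o + 3)*(o^2 - 3*o - 4) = (o - 4)*(o + 3)*(o + 1)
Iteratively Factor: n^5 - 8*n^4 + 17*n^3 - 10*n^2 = (n - 2)*(n^4 - 6*n^3 + 5*n^2) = n*(n - 2)*(n^3 - 6*n^2 + 5*n) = n^2*(n - 2)*(n^2 - 6*n + 5) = n^2*(n - 2)*(n - 1)*(n - 5)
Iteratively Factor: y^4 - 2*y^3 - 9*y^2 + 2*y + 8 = (y + 2)*(y^3 - 4*y^2 - y + 4) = (y - 1)*(y + 2)*(y^2 - 3*y - 4) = (y - 1)*(y + 1)*(y + 2)*(y - 4)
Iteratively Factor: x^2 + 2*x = (x + 2)*(x)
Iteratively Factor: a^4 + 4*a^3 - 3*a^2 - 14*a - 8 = (a + 1)*(a^3 + 3*a^2 - 6*a - 8) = (a + 1)*(a + 4)*(a^2 - a - 2) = (a + 1)^2*(a + 4)*(a - 2)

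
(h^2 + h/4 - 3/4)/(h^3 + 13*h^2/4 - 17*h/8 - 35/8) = 2*(4*h - 3)/(8*h^2 + 18*h - 35)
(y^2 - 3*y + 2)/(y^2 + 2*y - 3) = (y - 2)/(y + 3)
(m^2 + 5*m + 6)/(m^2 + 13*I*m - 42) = (m^2 + 5*m + 6)/(m^2 + 13*I*m - 42)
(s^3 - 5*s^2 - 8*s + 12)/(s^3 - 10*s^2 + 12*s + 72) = (s - 1)/(s - 6)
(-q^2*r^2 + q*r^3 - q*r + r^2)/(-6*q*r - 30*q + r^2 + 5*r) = r*(q^2*r - q*r^2 + q - r)/(6*q*r + 30*q - r^2 - 5*r)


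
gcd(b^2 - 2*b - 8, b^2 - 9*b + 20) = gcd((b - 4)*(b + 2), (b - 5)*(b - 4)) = b - 4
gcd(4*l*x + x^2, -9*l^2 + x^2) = 1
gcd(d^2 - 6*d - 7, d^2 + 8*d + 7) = d + 1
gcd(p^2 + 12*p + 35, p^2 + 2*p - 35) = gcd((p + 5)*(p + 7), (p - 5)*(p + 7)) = p + 7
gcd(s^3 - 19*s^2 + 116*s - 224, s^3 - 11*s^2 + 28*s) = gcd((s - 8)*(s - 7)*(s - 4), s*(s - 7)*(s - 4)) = s^2 - 11*s + 28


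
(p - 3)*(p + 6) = p^2 + 3*p - 18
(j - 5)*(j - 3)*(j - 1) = j^3 - 9*j^2 + 23*j - 15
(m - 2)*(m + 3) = m^2 + m - 6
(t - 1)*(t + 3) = t^2 + 2*t - 3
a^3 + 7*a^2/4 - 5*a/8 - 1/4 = (a - 1/2)*(a + 1/4)*(a + 2)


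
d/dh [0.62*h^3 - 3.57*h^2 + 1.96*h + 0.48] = 1.86*h^2 - 7.14*h + 1.96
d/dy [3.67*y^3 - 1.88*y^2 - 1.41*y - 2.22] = 11.01*y^2 - 3.76*y - 1.41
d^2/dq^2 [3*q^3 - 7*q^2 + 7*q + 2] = 18*q - 14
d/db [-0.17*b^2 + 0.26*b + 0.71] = 0.26 - 0.34*b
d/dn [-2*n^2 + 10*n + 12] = 10 - 4*n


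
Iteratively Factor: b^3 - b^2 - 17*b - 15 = (b + 3)*(b^2 - 4*b - 5) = (b + 1)*(b + 3)*(b - 5)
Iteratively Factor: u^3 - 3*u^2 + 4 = (u + 1)*(u^2 - 4*u + 4) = (u - 2)*(u + 1)*(u - 2)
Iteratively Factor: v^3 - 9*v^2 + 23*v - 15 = (v - 1)*(v^2 - 8*v + 15) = (v - 3)*(v - 1)*(v - 5)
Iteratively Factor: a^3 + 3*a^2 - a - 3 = (a - 1)*(a^2 + 4*a + 3) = (a - 1)*(a + 3)*(a + 1)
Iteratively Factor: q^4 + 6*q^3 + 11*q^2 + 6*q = (q + 3)*(q^3 + 3*q^2 + 2*q) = (q + 1)*(q + 3)*(q^2 + 2*q) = (q + 1)*(q + 2)*(q + 3)*(q)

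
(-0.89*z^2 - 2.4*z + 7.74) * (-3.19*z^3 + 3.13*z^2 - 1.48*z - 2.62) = 2.8391*z^5 + 4.8703*z^4 - 30.8854*z^3 + 30.11*z^2 - 5.1672*z - 20.2788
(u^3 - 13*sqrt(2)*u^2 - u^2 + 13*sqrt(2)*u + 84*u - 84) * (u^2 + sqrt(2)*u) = u^5 - 12*sqrt(2)*u^4 - u^4 + 12*sqrt(2)*u^3 + 58*u^3 - 58*u^2 + 84*sqrt(2)*u^2 - 84*sqrt(2)*u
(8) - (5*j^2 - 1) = 9 - 5*j^2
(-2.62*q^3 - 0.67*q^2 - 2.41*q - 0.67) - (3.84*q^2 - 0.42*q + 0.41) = -2.62*q^3 - 4.51*q^2 - 1.99*q - 1.08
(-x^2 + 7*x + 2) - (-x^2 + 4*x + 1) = 3*x + 1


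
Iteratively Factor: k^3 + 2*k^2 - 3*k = (k + 3)*(k^2 - k) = (k - 1)*(k + 3)*(k)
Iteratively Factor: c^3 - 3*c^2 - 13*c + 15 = (c - 1)*(c^2 - 2*c - 15) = (c - 1)*(c + 3)*(c - 5)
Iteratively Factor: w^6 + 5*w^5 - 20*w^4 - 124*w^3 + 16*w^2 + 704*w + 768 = (w + 2)*(w^5 + 3*w^4 - 26*w^3 - 72*w^2 + 160*w + 384) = (w + 2)*(w + 4)*(w^4 - w^3 - 22*w^2 + 16*w + 96) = (w - 3)*(w + 2)*(w + 4)*(w^3 + 2*w^2 - 16*w - 32) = (w - 3)*(w + 2)^2*(w + 4)*(w^2 - 16) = (w - 3)*(w + 2)^2*(w + 4)^2*(w - 4)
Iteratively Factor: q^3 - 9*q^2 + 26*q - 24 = (q - 2)*(q^2 - 7*q + 12) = (q - 4)*(q - 2)*(q - 3)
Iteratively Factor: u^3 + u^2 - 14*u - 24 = (u + 3)*(u^2 - 2*u - 8) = (u - 4)*(u + 3)*(u + 2)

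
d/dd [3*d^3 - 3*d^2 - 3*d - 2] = 9*d^2 - 6*d - 3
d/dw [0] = 0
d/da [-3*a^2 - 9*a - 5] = -6*a - 9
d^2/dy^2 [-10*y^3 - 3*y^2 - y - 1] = -60*y - 6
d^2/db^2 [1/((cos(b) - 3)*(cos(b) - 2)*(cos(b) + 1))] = (-90*(1 - cos(b)^2)^2 + 12*sin(b)^6 + 3*cos(b)^6 + 44*cos(b)^5 + 2*cos(b)^3 - 139*cos(b)^2 - 54*cos(b) + 128)/((cos(b) - 3)^3*(cos(b) - 2)^3*(cos(b) + 1)^3)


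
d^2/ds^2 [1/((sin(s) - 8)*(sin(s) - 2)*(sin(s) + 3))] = (-9*sin(s)^6 + 77*sin(s)^5 - 156*sin(s)^4 + 26*sin(s)^3 - 1330*sin(s)^2 - 372*sin(s) + 1064)/((sin(s) - 8)^3*(sin(s) - 2)^3*(sin(s) + 3)^3)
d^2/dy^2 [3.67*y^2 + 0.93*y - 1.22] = 7.34000000000000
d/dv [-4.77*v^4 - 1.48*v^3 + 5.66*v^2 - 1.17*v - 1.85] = -19.08*v^3 - 4.44*v^2 + 11.32*v - 1.17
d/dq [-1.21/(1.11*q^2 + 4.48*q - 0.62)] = (2.6862*q + 5.4208)/(1.11*q^2 + 4.48*q - 0.62)^2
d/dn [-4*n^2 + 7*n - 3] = 7 - 8*n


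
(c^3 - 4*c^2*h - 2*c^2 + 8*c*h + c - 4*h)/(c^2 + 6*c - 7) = (c^2 - 4*c*h - c + 4*h)/(c + 7)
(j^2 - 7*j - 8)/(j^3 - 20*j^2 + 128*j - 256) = (j + 1)/(j^2 - 12*j + 32)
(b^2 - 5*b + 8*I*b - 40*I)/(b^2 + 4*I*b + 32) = (b - 5)/(b - 4*I)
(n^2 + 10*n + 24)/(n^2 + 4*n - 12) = (n + 4)/(n - 2)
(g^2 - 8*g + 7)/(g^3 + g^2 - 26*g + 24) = (g - 7)/(g^2 + 2*g - 24)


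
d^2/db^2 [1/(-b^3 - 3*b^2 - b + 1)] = 2*(3*(b + 1)*(b^3 + 3*b^2 + b - 1) - (3*b^2 + 6*b + 1)^2)/(b^3 + 3*b^2 + b - 1)^3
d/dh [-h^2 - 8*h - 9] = -2*h - 8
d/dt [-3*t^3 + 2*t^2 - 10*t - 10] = -9*t^2 + 4*t - 10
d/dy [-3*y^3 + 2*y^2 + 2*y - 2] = -9*y^2 + 4*y + 2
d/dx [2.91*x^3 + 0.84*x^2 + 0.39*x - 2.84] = 8.73*x^2 + 1.68*x + 0.39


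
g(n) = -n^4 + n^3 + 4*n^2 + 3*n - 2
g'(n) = -4*n^3 + 3*n^2 + 8*n + 3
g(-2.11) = -19.74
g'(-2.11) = 37.05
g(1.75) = 11.48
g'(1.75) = 4.75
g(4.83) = -325.75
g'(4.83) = -339.09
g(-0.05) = -2.14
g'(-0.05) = 2.61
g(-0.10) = -2.26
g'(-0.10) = 2.23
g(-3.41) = -140.58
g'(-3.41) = 169.21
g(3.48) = -47.64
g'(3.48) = -101.41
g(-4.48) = -427.89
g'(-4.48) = 387.03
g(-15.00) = -53147.00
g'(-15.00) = 14058.00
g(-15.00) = -53147.00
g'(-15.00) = 14058.00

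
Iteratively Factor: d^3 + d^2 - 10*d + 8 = (d - 1)*(d^2 + 2*d - 8) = (d - 1)*(d + 4)*(d - 2)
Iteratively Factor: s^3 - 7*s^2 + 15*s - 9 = (s - 3)*(s^2 - 4*s + 3) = (s - 3)*(s - 1)*(s - 3)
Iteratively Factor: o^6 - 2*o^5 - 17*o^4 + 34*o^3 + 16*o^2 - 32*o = (o)*(o^5 - 2*o^4 - 17*o^3 + 34*o^2 + 16*o - 32) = o*(o + 4)*(o^4 - 6*o^3 + 7*o^2 + 6*o - 8) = o*(o - 1)*(o + 4)*(o^3 - 5*o^2 + 2*o + 8) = o*(o - 4)*(o - 1)*(o + 4)*(o^2 - o - 2) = o*(o - 4)*(o - 1)*(o + 1)*(o + 4)*(o - 2)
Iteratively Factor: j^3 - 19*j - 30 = (j + 3)*(j^2 - 3*j - 10) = (j + 2)*(j + 3)*(j - 5)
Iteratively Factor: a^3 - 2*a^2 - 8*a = (a + 2)*(a^2 - 4*a) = (a - 4)*(a + 2)*(a)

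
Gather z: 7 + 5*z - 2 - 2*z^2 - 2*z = -2*z^2 + 3*z + 5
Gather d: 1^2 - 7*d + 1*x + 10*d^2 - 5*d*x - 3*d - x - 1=10*d^2 + d*(-5*x - 10)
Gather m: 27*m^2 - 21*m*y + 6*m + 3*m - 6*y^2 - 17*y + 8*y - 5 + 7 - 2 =27*m^2 + m*(9 - 21*y) - 6*y^2 - 9*y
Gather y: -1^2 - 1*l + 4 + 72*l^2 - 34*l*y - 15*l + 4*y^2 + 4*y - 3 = 72*l^2 - 16*l + 4*y^2 + y*(4 - 34*l)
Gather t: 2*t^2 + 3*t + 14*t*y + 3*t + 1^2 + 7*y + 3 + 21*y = 2*t^2 + t*(14*y + 6) + 28*y + 4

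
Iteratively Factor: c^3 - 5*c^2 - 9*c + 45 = (c - 3)*(c^2 - 2*c - 15) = (c - 5)*(c - 3)*(c + 3)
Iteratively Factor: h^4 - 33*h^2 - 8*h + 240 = (h - 5)*(h^3 + 5*h^2 - 8*h - 48) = (h - 5)*(h + 4)*(h^2 + h - 12) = (h - 5)*(h + 4)^2*(h - 3)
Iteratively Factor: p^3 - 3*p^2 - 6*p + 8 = (p - 4)*(p^2 + p - 2) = (p - 4)*(p + 2)*(p - 1)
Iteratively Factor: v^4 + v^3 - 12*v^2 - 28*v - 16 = (v - 4)*(v^3 + 5*v^2 + 8*v + 4) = (v - 4)*(v + 2)*(v^2 + 3*v + 2) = (v - 4)*(v + 2)^2*(v + 1)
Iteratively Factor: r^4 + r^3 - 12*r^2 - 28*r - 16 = (r + 1)*(r^3 - 12*r - 16) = (r + 1)*(r + 2)*(r^2 - 2*r - 8) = (r - 4)*(r + 1)*(r + 2)*(r + 2)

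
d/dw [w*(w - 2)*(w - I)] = w*(w - 2) + w*(w - I) + (w - 2)*(w - I)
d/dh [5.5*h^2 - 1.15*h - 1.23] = 11.0*h - 1.15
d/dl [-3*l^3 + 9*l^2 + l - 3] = -9*l^2 + 18*l + 1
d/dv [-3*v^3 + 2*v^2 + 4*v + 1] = -9*v^2 + 4*v + 4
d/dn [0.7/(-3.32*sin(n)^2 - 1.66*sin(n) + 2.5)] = (4.648*sin(n) + 1.162)*cos(n)/(3.32*sin(n)^2 + 1.66*sin(n) - 2.5)^2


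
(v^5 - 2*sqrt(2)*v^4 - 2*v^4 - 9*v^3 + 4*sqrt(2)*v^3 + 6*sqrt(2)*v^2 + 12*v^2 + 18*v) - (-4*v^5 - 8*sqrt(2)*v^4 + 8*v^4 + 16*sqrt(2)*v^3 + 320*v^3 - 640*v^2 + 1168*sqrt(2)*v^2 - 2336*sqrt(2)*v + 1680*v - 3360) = 5*v^5 - 10*v^4 + 6*sqrt(2)*v^4 - 329*v^3 - 12*sqrt(2)*v^3 - 1162*sqrt(2)*v^2 + 652*v^2 - 1662*v + 2336*sqrt(2)*v + 3360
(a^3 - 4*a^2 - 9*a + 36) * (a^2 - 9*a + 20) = a^5 - 13*a^4 + 47*a^3 + 37*a^2 - 504*a + 720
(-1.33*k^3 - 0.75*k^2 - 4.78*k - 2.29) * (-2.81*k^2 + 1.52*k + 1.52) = 3.7373*k^5 + 0.0858999999999996*k^4 + 10.2702*k^3 - 1.9707*k^2 - 10.7464*k - 3.4808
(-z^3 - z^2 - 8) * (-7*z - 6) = 7*z^4 + 13*z^3 + 6*z^2 + 56*z + 48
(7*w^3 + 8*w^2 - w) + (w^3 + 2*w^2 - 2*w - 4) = 8*w^3 + 10*w^2 - 3*w - 4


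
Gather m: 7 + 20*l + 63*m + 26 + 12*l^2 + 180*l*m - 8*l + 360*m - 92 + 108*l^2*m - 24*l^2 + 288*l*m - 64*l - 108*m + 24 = -12*l^2 - 52*l + m*(108*l^2 + 468*l + 315) - 35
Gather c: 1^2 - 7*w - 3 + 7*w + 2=0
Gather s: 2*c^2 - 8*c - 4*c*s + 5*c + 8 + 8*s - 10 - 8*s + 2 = 2*c^2 - 4*c*s - 3*c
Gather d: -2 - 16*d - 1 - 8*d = -24*d - 3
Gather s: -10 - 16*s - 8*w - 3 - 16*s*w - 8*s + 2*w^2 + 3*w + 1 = s*(-16*w - 24) + 2*w^2 - 5*w - 12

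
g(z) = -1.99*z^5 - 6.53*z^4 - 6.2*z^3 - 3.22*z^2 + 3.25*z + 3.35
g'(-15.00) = -419648.90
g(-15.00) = 1200730.10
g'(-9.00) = -47685.86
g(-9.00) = 78897.26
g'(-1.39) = 9.27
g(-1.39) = -4.79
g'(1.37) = -142.70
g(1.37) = -46.79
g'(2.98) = -1657.02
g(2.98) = -1162.26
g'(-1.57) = 8.14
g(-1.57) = -6.39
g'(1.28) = -116.95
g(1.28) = -35.13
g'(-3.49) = -566.63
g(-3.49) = 277.92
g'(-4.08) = -1263.27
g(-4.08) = 797.95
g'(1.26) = -111.72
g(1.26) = -32.85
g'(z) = -9.95*z^4 - 26.12*z^3 - 18.6*z^2 - 6.44*z + 3.25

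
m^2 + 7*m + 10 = (m + 2)*(m + 5)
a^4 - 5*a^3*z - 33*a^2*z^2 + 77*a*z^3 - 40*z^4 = (a - 8*z)*(a - z)^2*(a + 5*z)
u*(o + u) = o*u + u^2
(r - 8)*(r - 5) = r^2 - 13*r + 40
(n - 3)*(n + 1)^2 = n^3 - n^2 - 5*n - 3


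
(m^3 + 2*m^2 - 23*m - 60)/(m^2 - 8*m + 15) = (m^2 + 7*m + 12)/(m - 3)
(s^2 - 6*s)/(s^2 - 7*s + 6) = s/(s - 1)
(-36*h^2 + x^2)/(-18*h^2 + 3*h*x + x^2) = (-6*h + x)/(-3*h + x)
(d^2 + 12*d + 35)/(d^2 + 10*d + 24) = (d^2 + 12*d + 35)/(d^2 + 10*d + 24)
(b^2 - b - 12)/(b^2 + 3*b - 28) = (b + 3)/(b + 7)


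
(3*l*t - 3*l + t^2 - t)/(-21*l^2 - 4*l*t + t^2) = (t - 1)/(-7*l + t)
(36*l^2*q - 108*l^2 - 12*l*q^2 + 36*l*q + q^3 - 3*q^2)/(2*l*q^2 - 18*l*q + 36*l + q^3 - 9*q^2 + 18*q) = (36*l^2 - 12*l*q + q^2)/(2*l*q - 12*l + q^2 - 6*q)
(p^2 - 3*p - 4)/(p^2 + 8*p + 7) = (p - 4)/(p + 7)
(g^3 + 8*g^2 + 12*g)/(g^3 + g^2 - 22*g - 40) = g*(g + 6)/(g^2 - g - 20)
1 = 1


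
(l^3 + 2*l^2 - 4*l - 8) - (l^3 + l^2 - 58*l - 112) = l^2 + 54*l + 104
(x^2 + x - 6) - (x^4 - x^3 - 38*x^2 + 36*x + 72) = -x^4 + x^3 + 39*x^2 - 35*x - 78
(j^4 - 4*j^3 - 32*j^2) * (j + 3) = j^5 - j^4 - 44*j^3 - 96*j^2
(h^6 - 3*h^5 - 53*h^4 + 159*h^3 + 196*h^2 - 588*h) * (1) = h^6 - 3*h^5 - 53*h^4 + 159*h^3 + 196*h^2 - 588*h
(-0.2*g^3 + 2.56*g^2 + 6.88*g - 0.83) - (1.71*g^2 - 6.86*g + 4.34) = -0.2*g^3 + 0.85*g^2 + 13.74*g - 5.17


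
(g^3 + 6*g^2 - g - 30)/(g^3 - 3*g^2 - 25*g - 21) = (g^2 + 3*g - 10)/(g^2 - 6*g - 7)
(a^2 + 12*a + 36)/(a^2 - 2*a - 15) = (a^2 + 12*a + 36)/(a^2 - 2*a - 15)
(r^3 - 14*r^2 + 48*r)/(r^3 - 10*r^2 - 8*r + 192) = r/(r + 4)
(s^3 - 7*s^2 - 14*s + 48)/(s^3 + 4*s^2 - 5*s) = (s^3 - 7*s^2 - 14*s + 48)/(s*(s^2 + 4*s - 5))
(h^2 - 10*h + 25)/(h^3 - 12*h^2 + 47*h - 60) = (h - 5)/(h^2 - 7*h + 12)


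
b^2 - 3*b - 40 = (b - 8)*(b + 5)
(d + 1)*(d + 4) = d^2 + 5*d + 4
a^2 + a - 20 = (a - 4)*(a + 5)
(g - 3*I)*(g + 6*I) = g^2 + 3*I*g + 18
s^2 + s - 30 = (s - 5)*(s + 6)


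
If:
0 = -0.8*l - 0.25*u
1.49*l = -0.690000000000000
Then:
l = -0.46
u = 1.48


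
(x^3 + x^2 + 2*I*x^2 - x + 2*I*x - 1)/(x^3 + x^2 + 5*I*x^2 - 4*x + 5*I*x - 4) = (x + I)/(x + 4*I)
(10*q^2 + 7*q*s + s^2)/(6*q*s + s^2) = (10*q^2 + 7*q*s + s^2)/(s*(6*q + s))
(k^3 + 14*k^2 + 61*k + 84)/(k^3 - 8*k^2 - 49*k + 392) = (k^2 + 7*k + 12)/(k^2 - 15*k + 56)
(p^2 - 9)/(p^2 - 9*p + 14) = (p^2 - 9)/(p^2 - 9*p + 14)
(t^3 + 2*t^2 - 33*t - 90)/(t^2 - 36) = (t^2 + 8*t + 15)/(t + 6)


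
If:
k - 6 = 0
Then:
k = 6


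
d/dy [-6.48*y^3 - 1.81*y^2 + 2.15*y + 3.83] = -19.44*y^2 - 3.62*y + 2.15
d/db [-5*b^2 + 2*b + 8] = 2 - 10*b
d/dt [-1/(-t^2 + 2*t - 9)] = 2*(1 - t)/(t^2 - 2*t + 9)^2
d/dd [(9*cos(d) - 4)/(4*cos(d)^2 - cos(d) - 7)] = (-36*sin(d)^2 - 32*cos(d) + 103)*sin(d)/(-4*cos(d)^2 + cos(d) + 7)^2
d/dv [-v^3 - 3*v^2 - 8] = 3*v*(-v - 2)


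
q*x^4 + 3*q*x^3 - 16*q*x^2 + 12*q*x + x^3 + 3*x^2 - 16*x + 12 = (x - 2)*(x - 1)*(x + 6)*(q*x + 1)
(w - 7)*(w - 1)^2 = w^3 - 9*w^2 + 15*w - 7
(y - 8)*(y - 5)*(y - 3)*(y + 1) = y^4 - 15*y^3 + 63*y^2 - 41*y - 120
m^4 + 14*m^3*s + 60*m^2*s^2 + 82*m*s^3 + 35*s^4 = (m + s)^2*(m + 5*s)*(m + 7*s)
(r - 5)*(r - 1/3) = r^2 - 16*r/3 + 5/3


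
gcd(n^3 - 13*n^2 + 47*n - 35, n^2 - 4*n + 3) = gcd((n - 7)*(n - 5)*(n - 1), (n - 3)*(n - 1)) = n - 1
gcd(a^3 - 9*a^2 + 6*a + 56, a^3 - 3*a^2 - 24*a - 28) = a^2 - 5*a - 14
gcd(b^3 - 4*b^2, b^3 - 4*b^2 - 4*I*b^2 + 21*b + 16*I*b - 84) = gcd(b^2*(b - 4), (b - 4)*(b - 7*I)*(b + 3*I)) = b - 4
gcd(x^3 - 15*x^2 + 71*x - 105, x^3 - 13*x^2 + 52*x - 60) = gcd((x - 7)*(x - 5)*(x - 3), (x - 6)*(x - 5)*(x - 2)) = x - 5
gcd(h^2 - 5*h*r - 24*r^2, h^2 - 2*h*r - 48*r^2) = -h + 8*r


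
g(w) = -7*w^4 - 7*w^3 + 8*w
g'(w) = -28*w^3 - 21*w^2 + 8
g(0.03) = 0.24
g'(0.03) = 7.98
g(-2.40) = -154.68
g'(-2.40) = 274.11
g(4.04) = -2294.02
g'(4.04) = -2181.05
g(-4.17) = -1642.39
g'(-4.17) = 1673.16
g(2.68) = -474.41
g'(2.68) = -681.80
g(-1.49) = -23.27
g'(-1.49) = 54.00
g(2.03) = -161.19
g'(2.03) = -312.77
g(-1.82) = -49.16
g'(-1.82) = 107.24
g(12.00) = -157152.00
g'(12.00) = -51400.00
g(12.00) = -157152.00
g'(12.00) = -51400.00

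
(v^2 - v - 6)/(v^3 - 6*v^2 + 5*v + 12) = (v + 2)/(v^2 - 3*v - 4)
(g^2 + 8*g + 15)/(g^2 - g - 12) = (g + 5)/(g - 4)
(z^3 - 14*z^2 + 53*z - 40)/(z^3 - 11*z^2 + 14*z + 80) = (z - 1)/(z + 2)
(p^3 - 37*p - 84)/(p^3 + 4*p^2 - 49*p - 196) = (p + 3)/(p + 7)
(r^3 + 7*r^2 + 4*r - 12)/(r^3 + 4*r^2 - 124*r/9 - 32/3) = 9*(r^2 + r - 2)/(9*r^2 - 18*r - 16)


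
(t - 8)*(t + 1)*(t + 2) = t^3 - 5*t^2 - 22*t - 16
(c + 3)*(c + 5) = c^2 + 8*c + 15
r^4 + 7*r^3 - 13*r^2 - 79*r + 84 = (r - 3)*(r - 1)*(r + 4)*(r + 7)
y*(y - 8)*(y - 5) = y^3 - 13*y^2 + 40*y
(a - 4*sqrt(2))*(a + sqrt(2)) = a^2 - 3*sqrt(2)*a - 8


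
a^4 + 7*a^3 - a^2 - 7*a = a*(a - 1)*(a + 1)*(a + 7)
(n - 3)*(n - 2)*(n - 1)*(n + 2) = n^4 - 4*n^3 - n^2 + 16*n - 12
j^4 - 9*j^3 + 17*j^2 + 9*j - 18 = (j - 6)*(j - 3)*(j - 1)*(j + 1)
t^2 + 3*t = t*(t + 3)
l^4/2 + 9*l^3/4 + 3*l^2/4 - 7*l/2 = l*(l/2 + 1)*(l - 1)*(l + 7/2)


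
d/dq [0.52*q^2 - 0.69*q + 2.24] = 1.04*q - 0.69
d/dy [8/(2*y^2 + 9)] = -32*y/(2*y^2 + 9)^2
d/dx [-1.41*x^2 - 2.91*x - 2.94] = -2.82*x - 2.91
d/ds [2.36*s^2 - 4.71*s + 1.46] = 4.72*s - 4.71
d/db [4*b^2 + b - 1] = 8*b + 1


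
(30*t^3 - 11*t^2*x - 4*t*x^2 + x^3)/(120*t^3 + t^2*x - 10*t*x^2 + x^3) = (-2*t + x)/(-8*t + x)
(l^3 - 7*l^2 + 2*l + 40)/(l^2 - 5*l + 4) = (l^2 - 3*l - 10)/(l - 1)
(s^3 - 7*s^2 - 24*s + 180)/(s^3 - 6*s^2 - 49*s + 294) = (s^2 - s - 30)/(s^2 - 49)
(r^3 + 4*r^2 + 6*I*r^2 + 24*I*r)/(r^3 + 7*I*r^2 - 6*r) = (r + 4)/(r + I)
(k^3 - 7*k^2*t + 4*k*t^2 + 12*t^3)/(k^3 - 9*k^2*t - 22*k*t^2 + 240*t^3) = (-k^2 + k*t + 2*t^2)/(-k^2 + 3*k*t + 40*t^2)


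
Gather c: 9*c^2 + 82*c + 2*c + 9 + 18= 9*c^2 + 84*c + 27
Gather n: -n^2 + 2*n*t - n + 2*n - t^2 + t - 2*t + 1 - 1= -n^2 + n*(2*t + 1) - t^2 - t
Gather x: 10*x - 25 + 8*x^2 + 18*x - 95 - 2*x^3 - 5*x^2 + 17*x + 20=-2*x^3 + 3*x^2 + 45*x - 100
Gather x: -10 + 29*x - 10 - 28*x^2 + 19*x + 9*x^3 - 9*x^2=9*x^3 - 37*x^2 + 48*x - 20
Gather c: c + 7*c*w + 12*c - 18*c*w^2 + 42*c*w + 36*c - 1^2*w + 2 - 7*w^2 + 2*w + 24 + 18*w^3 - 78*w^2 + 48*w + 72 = c*(-18*w^2 + 49*w + 49) + 18*w^3 - 85*w^2 + 49*w + 98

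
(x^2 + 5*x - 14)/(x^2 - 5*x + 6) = (x + 7)/(x - 3)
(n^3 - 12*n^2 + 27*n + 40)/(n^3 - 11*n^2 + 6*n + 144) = (n^2 - 4*n - 5)/(n^2 - 3*n - 18)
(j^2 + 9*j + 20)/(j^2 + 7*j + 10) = (j + 4)/(j + 2)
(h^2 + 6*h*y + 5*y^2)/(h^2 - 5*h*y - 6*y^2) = (-h - 5*y)/(-h + 6*y)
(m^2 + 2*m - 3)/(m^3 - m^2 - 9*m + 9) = 1/(m - 3)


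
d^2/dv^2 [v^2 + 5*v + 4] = 2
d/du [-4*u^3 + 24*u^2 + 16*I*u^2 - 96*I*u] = -12*u^2 + u*(48 + 32*I) - 96*I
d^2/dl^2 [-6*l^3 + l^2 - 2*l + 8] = 2 - 36*l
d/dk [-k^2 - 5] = -2*k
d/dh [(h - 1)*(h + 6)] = 2*h + 5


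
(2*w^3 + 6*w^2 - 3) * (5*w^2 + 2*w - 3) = 10*w^5 + 34*w^4 + 6*w^3 - 33*w^2 - 6*w + 9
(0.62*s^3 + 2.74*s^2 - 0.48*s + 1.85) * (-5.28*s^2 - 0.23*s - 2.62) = -3.2736*s^5 - 14.6098*s^4 + 0.2798*s^3 - 16.8364*s^2 + 0.8321*s - 4.847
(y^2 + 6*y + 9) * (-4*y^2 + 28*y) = -4*y^4 + 4*y^3 + 132*y^2 + 252*y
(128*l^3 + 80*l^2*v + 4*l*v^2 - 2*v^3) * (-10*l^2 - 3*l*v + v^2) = -1280*l^5 - 1184*l^4*v - 152*l^3*v^2 + 88*l^2*v^3 + 10*l*v^4 - 2*v^5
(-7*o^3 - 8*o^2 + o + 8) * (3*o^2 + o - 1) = -21*o^5 - 31*o^4 + 2*o^3 + 33*o^2 + 7*o - 8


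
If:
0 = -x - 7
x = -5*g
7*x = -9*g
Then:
No Solution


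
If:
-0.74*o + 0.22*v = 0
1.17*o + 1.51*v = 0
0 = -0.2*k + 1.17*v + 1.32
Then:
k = 6.60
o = 0.00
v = 0.00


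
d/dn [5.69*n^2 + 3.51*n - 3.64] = 11.38*n + 3.51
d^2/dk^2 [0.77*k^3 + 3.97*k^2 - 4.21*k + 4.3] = 4.62*k + 7.94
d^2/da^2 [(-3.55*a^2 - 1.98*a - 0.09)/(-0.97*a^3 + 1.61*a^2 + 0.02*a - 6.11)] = (6.68039*a^6 + 11.177892*a^5 - 17.123604*a^4 - 286.692918*a^3 + 70.101096*a^2 + 113.681718*a + 267.312572)/(0.912673*a^9 - 4.544547*a^8 + 7.486557*a^7 + 13.26082*a^6 - 57.406284*a^5 + 46.800057*a^4 + 109.816855*a^3 - 180.306711*a^2 - 2.239926*a + 228.099131)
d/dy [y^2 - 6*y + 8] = 2*y - 6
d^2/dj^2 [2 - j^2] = -2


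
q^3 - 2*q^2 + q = q*(q - 1)^2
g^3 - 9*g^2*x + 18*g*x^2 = g*(g - 6*x)*(g - 3*x)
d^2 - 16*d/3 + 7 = (d - 3)*(d - 7/3)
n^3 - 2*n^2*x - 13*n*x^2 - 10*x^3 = (n - 5*x)*(n + x)*(n + 2*x)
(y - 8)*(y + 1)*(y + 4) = y^3 - 3*y^2 - 36*y - 32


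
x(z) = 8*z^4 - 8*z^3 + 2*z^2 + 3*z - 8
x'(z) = 32*z^3 - 24*z^2 + 4*z + 3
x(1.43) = 10.44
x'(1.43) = 53.22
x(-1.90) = 152.65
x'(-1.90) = -310.73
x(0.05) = -7.85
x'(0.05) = 3.14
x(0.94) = -3.81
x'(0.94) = 12.13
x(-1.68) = 94.27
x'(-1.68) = -223.19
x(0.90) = -4.26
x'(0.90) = 10.49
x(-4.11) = 2851.61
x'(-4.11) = -2640.50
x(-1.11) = 14.22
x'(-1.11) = -74.77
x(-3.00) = 865.00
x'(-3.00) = -1089.00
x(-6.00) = 12142.00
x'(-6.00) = -7797.00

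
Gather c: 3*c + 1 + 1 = 3*c + 2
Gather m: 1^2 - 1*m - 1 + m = 0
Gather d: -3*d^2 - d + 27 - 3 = -3*d^2 - d + 24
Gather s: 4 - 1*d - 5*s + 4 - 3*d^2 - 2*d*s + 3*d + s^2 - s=-3*d^2 + 2*d + s^2 + s*(-2*d - 6) + 8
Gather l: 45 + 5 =50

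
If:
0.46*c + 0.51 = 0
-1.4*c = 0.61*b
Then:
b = 2.54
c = -1.11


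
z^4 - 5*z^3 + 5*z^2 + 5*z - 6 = (z - 3)*(z - 2)*(z - 1)*(z + 1)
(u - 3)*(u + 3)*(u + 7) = u^3 + 7*u^2 - 9*u - 63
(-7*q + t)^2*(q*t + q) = 49*q^3*t + 49*q^3 - 14*q^2*t^2 - 14*q^2*t + q*t^3 + q*t^2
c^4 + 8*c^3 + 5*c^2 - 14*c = c*(c - 1)*(c + 2)*(c + 7)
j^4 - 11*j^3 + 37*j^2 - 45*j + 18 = (j - 6)*(j - 3)*(j - 1)^2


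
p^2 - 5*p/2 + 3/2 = (p - 3/2)*(p - 1)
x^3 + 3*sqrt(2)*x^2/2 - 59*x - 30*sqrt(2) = (x - 5*sqrt(2))*(x + sqrt(2)/2)*(x + 6*sqrt(2))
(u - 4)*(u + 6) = u^2 + 2*u - 24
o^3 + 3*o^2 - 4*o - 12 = (o - 2)*(o + 2)*(o + 3)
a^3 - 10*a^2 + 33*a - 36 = (a - 4)*(a - 3)^2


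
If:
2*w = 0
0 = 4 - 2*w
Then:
No Solution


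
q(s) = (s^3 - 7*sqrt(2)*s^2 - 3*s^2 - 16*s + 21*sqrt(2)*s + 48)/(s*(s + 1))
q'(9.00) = 0.61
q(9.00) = -1.61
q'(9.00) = 0.61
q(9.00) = -1.61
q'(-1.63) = 34.34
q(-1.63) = -12.59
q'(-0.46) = -155.88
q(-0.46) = -156.49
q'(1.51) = -16.81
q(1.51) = 11.27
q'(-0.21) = -1054.75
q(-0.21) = -268.51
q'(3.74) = -1.52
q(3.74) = -1.63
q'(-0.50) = -109.39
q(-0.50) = -151.20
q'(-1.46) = 74.90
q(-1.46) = -3.88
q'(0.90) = -52.61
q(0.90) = 29.60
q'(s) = (3*s^2 - 14*sqrt(2)*s - 6*s - 16 + 21*sqrt(2))/(s*(s + 1)) - (s^3 - 7*sqrt(2)*s^2 - 3*s^2 - 16*s + 21*sqrt(2)*s + 48)/(s*(s + 1)^2) - (s^3 - 7*sqrt(2)*s^2 - 3*s^2 - 16*s + 21*sqrt(2)*s + 48)/(s^2*(s + 1)) = (s^4 + 2*s^3 - 28*sqrt(2)*s^2 + 13*s^2 - 96*s - 48)/(s^2*(s^2 + 2*s + 1))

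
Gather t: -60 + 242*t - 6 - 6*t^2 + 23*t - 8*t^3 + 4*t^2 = -8*t^3 - 2*t^2 + 265*t - 66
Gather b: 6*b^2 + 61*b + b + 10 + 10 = 6*b^2 + 62*b + 20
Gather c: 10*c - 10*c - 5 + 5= 0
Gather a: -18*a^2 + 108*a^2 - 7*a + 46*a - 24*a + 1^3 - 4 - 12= 90*a^2 + 15*a - 15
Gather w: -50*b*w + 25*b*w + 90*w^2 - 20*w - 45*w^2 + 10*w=45*w^2 + w*(-25*b - 10)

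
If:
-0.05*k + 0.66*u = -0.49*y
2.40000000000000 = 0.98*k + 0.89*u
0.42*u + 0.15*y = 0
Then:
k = 2.62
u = -0.18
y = 0.51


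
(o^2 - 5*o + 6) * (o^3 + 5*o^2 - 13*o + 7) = o^5 - 32*o^3 + 102*o^2 - 113*o + 42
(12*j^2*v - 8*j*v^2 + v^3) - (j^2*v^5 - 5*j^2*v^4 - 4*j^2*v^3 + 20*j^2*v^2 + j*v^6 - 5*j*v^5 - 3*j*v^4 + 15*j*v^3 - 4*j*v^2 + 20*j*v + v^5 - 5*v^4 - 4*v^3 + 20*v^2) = -j^2*v^5 + 5*j^2*v^4 + 4*j^2*v^3 - 20*j^2*v^2 + 12*j^2*v - j*v^6 + 5*j*v^5 + 3*j*v^4 - 15*j*v^3 - 4*j*v^2 - 20*j*v - v^5 + 5*v^4 + 5*v^3 - 20*v^2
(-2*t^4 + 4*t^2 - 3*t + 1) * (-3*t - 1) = 6*t^5 + 2*t^4 - 12*t^3 + 5*t^2 - 1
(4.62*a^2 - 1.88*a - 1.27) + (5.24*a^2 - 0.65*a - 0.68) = 9.86*a^2 - 2.53*a - 1.95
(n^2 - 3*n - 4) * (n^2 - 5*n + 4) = n^4 - 8*n^3 + 15*n^2 + 8*n - 16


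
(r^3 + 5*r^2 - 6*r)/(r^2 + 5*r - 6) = r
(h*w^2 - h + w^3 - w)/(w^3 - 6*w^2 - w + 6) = (h + w)/(w - 6)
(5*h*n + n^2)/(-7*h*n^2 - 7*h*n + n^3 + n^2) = (-5*h - n)/(7*h*n + 7*h - n^2 - n)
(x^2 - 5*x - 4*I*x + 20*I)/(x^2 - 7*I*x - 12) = (x - 5)/(x - 3*I)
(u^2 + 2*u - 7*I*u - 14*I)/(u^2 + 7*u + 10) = (u - 7*I)/(u + 5)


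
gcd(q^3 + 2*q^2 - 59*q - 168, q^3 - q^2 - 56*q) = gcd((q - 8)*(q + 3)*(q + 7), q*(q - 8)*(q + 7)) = q^2 - q - 56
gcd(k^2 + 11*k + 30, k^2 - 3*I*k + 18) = 1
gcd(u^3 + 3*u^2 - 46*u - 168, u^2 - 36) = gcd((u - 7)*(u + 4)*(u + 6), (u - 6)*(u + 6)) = u + 6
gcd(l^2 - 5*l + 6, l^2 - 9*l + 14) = l - 2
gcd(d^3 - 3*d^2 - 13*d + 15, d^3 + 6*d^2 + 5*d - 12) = d^2 + 2*d - 3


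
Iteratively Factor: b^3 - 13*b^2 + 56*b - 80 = (b - 4)*(b^2 - 9*b + 20) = (b - 5)*(b - 4)*(b - 4)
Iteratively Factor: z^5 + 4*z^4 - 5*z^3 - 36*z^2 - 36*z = (z + 2)*(z^4 + 2*z^3 - 9*z^2 - 18*z) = z*(z + 2)*(z^3 + 2*z^2 - 9*z - 18) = z*(z + 2)*(z + 3)*(z^2 - z - 6) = z*(z + 2)^2*(z + 3)*(z - 3)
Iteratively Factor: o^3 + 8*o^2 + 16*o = (o + 4)*(o^2 + 4*o) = o*(o + 4)*(o + 4)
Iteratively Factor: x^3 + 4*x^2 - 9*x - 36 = (x - 3)*(x^2 + 7*x + 12) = (x - 3)*(x + 3)*(x + 4)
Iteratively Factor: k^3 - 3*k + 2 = (k - 1)*(k^2 + k - 2) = (k - 1)*(k + 2)*(k - 1)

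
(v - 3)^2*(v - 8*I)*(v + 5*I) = v^4 - 6*v^3 - 3*I*v^3 + 49*v^2 + 18*I*v^2 - 240*v - 27*I*v + 360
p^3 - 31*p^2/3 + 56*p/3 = p*(p - 8)*(p - 7/3)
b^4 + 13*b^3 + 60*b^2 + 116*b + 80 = (b + 2)^2*(b + 4)*(b + 5)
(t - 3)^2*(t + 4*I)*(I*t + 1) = I*t^4 - 3*t^3 - 6*I*t^3 + 18*t^2 + 13*I*t^2 - 27*t - 24*I*t + 36*I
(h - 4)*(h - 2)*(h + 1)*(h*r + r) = h^4*r - 4*h^3*r - 3*h^2*r + 10*h*r + 8*r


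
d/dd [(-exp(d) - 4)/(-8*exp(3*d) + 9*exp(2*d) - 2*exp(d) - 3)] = (-16*exp(3*d) - 87*exp(2*d) + 72*exp(d) - 5)*exp(d)/(64*exp(6*d) - 144*exp(5*d) + 113*exp(4*d) + 12*exp(3*d) - 50*exp(2*d) + 12*exp(d) + 9)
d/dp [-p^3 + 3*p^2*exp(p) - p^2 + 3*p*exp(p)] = 3*p^2*exp(p) - 3*p^2 + 9*p*exp(p) - 2*p + 3*exp(p)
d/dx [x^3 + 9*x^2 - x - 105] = 3*x^2 + 18*x - 1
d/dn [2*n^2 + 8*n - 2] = 4*n + 8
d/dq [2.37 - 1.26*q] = -1.26000000000000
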